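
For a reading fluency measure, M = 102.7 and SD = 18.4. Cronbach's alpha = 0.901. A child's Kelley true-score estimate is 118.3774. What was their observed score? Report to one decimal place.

120.1

T̂ = ρX + (1 − ρ)μ  ⇒  X = (T̂ − (1 − ρ)μ) / ρ
X = (118.3774 − 0.099 × 102.7) / 0.901 = (118.3774 − 10.1673) / 0.901 = 108.2101 / 0.901 = 120.100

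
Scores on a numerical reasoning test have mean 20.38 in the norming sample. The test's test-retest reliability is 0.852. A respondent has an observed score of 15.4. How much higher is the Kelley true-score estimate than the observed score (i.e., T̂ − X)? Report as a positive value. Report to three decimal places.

0.737

T̂ = 0.852(15.4) + 0.148(20.38) = 13.1208 + 3.01624 = 16.13704 → 16.1370
T̂ − X = 16.1370 − 15.4 = 0.7370 → 0.737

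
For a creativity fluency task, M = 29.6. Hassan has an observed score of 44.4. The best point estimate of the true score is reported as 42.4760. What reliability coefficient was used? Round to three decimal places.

T̂ = ρX + (1 − ρ)μ  ⇒  T̂ − μ = ρ(X − μ)
ρ = (T̂ − μ)/(X − μ) = (42.4760 − 29.6) / (44.4 − 29.6) = 12.8760 / 14.8 = 0.87000

0.870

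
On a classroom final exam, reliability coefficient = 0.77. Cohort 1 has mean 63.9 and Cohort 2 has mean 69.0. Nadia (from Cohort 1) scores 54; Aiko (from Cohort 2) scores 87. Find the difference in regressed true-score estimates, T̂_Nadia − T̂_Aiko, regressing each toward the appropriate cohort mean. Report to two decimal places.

T̂_Nadia = 0.77(54) + 0.23(63.9) = 56.2770
T̂_Aiko = 0.77(87) + 0.23(69.0) = 82.8600
Difference = 56.2770 − 82.8600 = -26.5830

-26.58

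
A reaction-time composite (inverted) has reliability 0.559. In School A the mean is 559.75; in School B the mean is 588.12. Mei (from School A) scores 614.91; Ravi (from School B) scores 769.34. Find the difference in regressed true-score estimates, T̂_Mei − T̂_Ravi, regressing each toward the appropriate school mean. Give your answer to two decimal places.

T̂_Mei = 0.559(614.91) + 0.441(559.75) = 590.5844
T̂_Ravi = 0.559(769.34) + 0.441(588.12) = 689.4220
Difference = 590.5844 − 689.4220 = -98.8375

-98.84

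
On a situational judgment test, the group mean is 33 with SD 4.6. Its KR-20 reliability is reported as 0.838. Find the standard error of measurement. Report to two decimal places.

1.85

SEM = SD · √(1 − ρ) = 4.6 × √0.162 = 4.6 × 0.4025 = 1.851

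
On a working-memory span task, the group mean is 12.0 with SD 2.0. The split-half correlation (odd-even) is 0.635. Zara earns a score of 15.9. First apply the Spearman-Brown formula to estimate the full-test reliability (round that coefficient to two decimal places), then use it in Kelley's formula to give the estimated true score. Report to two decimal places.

15.04

Spearman-Brown: ρ = 2r/(1 + r) = 2(0.635)/(1 + 0.635) = 1.2700/1.635 = 0.7768 → 0.78
T̂ = ρX + (1 − ρ)μ
  = 0.78 × 15.9 + 0.22 × 12.0
  = 12.402 + 2.640
  = 15.042
  ≈ 15.04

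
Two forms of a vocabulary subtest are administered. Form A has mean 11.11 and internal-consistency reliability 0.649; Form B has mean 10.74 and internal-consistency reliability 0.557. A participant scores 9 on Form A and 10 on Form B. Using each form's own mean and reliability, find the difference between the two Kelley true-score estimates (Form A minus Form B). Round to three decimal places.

T̂_A = 0.649(9) + 0.351(11.11) = 9.74061
T̂_B = 0.557(10) + 0.443(10.74) = 10.32782
T̂_A − T̂_B = -0.58721

-0.587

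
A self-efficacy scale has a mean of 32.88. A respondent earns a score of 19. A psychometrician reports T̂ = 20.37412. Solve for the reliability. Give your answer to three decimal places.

0.901

T̂ = ρX + (1 − ρ)μ  ⇒  T̂ − μ = ρ(X − μ)
ρ = (T̂ − μ)/(X − μ) = (20.37412 − 32.88) / (19 − 32.88) = -12.50588 / -13.88 = 0.90100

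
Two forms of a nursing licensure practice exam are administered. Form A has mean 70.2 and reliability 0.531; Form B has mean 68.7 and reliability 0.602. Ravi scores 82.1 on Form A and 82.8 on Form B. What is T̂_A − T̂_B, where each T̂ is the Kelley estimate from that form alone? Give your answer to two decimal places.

-0.67

T̂_A = 0.531(82.1) + 0.469(70.2) = 76.5189
T̂_B = 0.602(82.8) + 0.398(68.7) = 77.1882
T̂_A − T̂_B = -0.6693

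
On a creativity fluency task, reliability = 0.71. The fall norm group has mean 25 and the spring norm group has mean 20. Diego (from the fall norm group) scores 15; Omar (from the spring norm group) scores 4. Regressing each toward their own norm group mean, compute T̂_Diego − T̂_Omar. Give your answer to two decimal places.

9.26

T̂_Diego = 0.71(15) + 0.29(25) = 17.9000
T̂_Omar = 0.71(4) + 0.29(20) = 8.6400
Difference = 17.9000 − 8.6400 = 9.2600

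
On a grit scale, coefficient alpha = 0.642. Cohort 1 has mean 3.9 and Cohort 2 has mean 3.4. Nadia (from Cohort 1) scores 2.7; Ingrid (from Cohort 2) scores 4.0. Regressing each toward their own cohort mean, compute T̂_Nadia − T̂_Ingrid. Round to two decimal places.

-0.66

T̂_Nadia = 0.642(2.7) + 0.358(3.9) = 3.1296
T̂_Ingrid = 0.642(4.0) + 0.358(3.4) = 3.7852
Difference = 3.1296 − 3.7852 = -0.6556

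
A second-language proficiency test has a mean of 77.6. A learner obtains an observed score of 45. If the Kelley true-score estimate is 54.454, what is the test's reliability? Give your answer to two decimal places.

0.71

T̂ = ρX + (1 − ρ)μ  ⇒  T̂ − μ = ρ(X − μ)
ρ = (T̂ − μ)/(X − μ) = (54.454 − 77.6) / (45 − 77.6) = -23.146 / -32.6 = 0.7100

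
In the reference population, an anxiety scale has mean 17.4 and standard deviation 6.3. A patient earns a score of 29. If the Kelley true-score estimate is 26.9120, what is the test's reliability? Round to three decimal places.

0.820

T̂ = ρX + (1 − ρ)μ  ⇒  T̂ − μ = ρ(X − μ)
ρ = (T̂ − μ)/(X − μ) = (26.9120 − 17.4) / (29 − 17.4) = 9.5120 / 11.6 = 0.82000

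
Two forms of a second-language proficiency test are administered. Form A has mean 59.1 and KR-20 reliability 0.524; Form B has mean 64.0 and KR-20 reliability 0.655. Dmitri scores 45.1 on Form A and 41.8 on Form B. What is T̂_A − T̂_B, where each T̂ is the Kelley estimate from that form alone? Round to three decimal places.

T̂_A = 0.524(45.1) + 0.476(59.1) = 51.76400
T̂_B = 0.655(41.8) + 0.345(64.0) = 49.45900
T̂_A − T̂_B = 2.30500

2.305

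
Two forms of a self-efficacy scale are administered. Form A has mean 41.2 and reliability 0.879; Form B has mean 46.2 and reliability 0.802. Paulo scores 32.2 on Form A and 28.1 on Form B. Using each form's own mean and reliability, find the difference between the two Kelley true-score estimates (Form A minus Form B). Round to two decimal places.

T̂_A = 0.879(32.2) + 0.121(41.2) = 33.2890
T̂_B = 0.802(28.1) + 0.198(46.2) = 31.6838
T̂_A − T̂_B = 1.6052

1.61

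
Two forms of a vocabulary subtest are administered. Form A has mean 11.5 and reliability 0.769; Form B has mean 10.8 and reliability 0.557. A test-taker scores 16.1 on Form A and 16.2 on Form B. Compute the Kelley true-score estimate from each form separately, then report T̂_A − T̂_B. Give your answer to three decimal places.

T̂_A = 0.769(16.1) + 0.231(11.5) = 15.03740
T̂_B = 0.557(16.2) + 0.443(10.8) = 13.80780
T̂_A − T̂_B = 1.22960

1.230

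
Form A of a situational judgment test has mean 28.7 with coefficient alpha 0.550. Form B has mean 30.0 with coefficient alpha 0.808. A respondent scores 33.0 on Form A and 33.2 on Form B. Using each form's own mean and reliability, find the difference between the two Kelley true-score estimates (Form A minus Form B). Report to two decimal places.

T̂_A = 0.550(33.0) + 0.450(28.7) = 31.0650
T̂_B = 0.808(33.2) + 0.192(30.0) = 32.5856
T̂_A − T̂_B = -1.5206

-1.52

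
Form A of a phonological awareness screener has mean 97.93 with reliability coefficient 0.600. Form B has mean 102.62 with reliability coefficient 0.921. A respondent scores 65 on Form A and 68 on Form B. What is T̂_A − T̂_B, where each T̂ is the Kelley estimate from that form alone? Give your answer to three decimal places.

7.437

T̂_A = 0.600(65) + 0.400(97.93) = 78.17200
T̂_B = 0.921(68) + 0.079(102.62) = 70.73498
T̂_A − T̂_B = 7.43702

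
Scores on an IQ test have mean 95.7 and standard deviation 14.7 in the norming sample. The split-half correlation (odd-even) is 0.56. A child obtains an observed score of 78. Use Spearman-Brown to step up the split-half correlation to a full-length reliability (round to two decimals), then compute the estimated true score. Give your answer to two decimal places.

Spearman-Brown: ρ = 2r/(1 + r) = 2(0.56)/(1 + 0.56) = 1.120/1.56 = 0.7179 → 0.72
T̂ = 0.72(78) + 0.28(95.7) = 56.16 + 26.796 = 82.956 → 82.96

82.96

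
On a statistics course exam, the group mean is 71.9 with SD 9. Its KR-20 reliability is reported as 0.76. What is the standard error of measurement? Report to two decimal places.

SEM = SD · √(1 − ρ) = 9 × √0.24 = 9 × 0.4899 = 4.409

4.41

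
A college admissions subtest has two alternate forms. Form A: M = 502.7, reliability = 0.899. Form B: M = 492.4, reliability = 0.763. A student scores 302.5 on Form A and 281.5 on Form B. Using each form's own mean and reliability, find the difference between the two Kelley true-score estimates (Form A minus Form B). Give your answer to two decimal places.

-8.76

T̂_A = 0.899(302.5) + 0.101(502.7) = 322.7202
T̂_B = 0.763(281.5) + 0.237(492.4) = 331.4833
T̂_A − T̂_B = -8.7631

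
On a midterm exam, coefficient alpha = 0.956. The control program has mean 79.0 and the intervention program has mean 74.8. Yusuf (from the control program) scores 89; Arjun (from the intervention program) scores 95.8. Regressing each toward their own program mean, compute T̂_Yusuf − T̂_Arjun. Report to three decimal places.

-6.316

T̂_Yusuf = 0.956(89) + 0.044(79.0) = 88.56000
T̂_Arjun = 0.956(95.8) + 0.044(74.8) = 94.87600
Difference = 88.56000 − 94.87600 = -6.31600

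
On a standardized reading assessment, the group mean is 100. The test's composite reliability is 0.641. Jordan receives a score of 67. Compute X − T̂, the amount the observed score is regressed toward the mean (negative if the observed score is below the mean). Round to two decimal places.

-11.85

T̂ = ρX + (1 − ρ)μ
  = 0.641 × 67 + 0.359 × 100
  = 42.947 + 35.900
  = 78.8470
  ≈ 78.847
X − T̂ = 67 − 78.847 = -11.847 → -11.85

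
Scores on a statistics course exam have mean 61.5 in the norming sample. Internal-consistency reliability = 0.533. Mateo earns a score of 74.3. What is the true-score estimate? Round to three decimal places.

68.322

T̂ = 0.533(74.3) + 0.467(61.5) = 39.6019 + 28.7205 = 68.3224 → 68.322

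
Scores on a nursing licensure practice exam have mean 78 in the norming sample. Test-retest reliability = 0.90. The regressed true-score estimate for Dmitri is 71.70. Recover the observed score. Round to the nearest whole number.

T̂ = ρX + (1 − ρ)μ  ⇒  X = (T̂ − (1 − ρ)μ) / ρ
X = (71.70 − 0.10 × 78) / 0.90 = (71.70 − 7.80) / 0.90 = 63.90 / 0.90 = 71.00

71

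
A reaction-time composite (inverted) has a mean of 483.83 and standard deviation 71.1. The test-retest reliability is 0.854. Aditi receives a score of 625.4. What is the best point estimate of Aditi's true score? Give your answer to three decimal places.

Weight the observed score by reliability and the mean by (1 − reliability): T̂ = 0.854·625.4 + 0.146·483.83 = 534.0916 + 70.63918 = 604.7308.

604.731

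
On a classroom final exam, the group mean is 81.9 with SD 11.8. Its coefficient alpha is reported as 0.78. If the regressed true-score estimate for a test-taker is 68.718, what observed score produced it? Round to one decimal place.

65.0

T̂ = ρX + (1 − ρ)μ  ⇒  X = (T̂ − (1 − ρ)μ) / ρ
X = (68.718 − 0.22 × 81.9) / 0.78 = (68.718 − 18.018) / 0.78 = 50.700 / 0.78 = 65.000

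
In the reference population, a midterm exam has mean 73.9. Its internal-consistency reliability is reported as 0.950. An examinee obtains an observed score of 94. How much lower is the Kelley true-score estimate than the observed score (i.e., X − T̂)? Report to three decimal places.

1.005

T̂ = 0.950(94) + 0.050(73.9) = 89.300 + 3.6950 = 92.99500 → 92.9950
X − T̂ = 94 − 92.9950 = 1.0050 → 1.005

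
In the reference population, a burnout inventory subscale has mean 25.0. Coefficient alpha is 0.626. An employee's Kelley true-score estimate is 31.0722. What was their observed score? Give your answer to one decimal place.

T̂ = ρX + (1 − ρ)μ  ⇒  X = (T̂ − (1 − ρ)μ) / ρ
X = (31.0722 − 0.374 × 25.0) / 0.626 = (31.0722 − 9.3500) / 0.626 = 21.7222 / 0.626 = 34.700

34.7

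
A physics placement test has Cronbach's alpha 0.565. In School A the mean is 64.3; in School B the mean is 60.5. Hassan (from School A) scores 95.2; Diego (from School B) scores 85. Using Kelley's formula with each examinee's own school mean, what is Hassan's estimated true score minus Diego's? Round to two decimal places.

7.42

T̂_Hassan = 0.565(95.2) + 0.435(64.3) = 81.7585
T̂_Diego = 0.565(85) + 0.435(60.5) = 74.3425
Difference = 81.7585 − 74.3425 = 7.4160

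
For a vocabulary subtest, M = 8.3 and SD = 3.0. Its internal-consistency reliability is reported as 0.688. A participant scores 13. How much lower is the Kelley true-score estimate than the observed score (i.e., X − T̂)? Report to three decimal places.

1.466

Weight the observed score by reliability and the mean by (1 − reliability): T̂ = 0.688·13 + 0.312·8.3 = 8.944 + 2.5896 = 11.53360.
X − T̂ = 13 − 11.5336 = 1.4664 → 1.466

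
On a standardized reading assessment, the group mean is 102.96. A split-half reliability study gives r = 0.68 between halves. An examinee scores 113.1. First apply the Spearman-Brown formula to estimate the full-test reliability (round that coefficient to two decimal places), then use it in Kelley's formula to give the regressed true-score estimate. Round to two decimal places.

Spearman-Brown: ρ = 2r/(1 + r) = 2(0.68)/(1 + 0.68) = 1.360/1.68 = 0.8095 → 0.81
Kelley's formula gives T̂ = 0.81·113.1 + 0.19·102.96 = 91.611 + 19.5624 = 111.173.

111.17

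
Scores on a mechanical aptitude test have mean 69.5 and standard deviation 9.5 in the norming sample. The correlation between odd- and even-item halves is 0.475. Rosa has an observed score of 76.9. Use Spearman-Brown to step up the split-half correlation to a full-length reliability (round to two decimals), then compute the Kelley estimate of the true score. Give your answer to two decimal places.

Spearman-Brown: ρ = 2r/(1 + r) = 2(0.475)/(1 + 0.475) = 0.9500/1.475 = 0.6441 → 0.64
Regress the observed score toward the mean by the unreliability: T̂ = 0.64·76.9 + 0.36·69.5 = 49.216 + 25.020 = 74.236.

74.24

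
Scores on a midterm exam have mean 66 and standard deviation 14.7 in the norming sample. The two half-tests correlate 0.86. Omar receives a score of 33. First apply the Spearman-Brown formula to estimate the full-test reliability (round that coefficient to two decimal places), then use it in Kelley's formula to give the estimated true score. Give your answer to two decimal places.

35.64

Spearman-Brown: ρ = 2r/(1 + r) = 2(0.86)/(1 + 0.86) = 1.720/1.86 = 0.9247 → 0.92
T̂ = 0.92(33) + 0.08(66) = 30.36 + 5.28 = 35.640 → 35.64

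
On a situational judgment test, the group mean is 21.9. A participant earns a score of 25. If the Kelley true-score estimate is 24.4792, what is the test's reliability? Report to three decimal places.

T̂ = ρX + (1 − ρ)μ  ⇒  T̂ − μ = ρ(X − μ)
ρ = (T̂ − μ)/(X − μ) = (24.4792 − 21.9) / (25 − 21.9) = 2.5792 / 3.1 = 0.83200

0.832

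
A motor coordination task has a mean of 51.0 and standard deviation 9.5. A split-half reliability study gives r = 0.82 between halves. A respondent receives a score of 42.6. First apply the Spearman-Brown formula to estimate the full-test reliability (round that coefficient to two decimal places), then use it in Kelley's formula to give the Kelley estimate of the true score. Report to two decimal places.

43.44

Spearman-Brown: ρ = 2r/(1 + r) = 2(0.82)/(1 + 0.82) = 1.640/1.82 = 0.9011 → 0.90
T̂ = ρX + (1 − ρ)μ
  = 0.90 × 42.6 + 0.10 × 51.0
  = 38.340 + 5.100
  = 43.440
  ≈ 43.44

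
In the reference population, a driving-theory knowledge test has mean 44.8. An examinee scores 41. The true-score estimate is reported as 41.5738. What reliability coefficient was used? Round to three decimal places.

0.849

T̂ = ρX + (1 − ρ)μ  ⇒  T̂ − μ = ρ(X − μ)
ρ = (T̂ − μ)/(X − μ) = (41.5738 − 44.8) / (41 − 44.8) = -3.2262 / -3.8 = 0.84900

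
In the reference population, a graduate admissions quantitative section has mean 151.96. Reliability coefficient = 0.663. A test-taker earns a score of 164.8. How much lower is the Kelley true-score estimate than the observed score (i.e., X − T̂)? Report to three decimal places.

T̂ = ρX + (1 − ρ)μ
  = 0.663 × 164.8 + 0.337 × 151.96
  = 109.2624 + 51.21052
  = 160.47292
  ≈ 160.4729
X − T̂ = 164.8 − 160.4729 = 4.3271 → 4.327

4.327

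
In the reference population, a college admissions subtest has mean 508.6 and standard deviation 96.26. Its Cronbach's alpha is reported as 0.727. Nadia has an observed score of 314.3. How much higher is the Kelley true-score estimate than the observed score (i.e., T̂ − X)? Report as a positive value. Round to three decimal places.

53.044

Regress the observed score toward the mean by the unreliability: T̂ = 0.727·314.3 + 0.273·508.6 = 228.4961 + 138.8478 = 367.34390.
T̂ − X = 367.3439 − 314.3 = 53.0439 → 53.044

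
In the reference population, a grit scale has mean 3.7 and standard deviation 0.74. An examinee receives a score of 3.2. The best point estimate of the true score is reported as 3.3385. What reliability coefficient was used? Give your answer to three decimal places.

T̂ = ρX + (1 − ρ)μ  ⇒  T̂ − μ = ρ(X − μ)
ρ = (T̂ − μ)/(X − μ) = (3.3385 − 3.7) / (3.2 − 3.7) = -0.3615 / -0.5 = 0.72300

0.723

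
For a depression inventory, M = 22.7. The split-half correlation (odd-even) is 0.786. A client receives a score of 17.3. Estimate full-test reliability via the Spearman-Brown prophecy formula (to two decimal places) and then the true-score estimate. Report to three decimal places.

Spearman-Brown: ρ = 2r/(1 + r) = 2(0.786)/(1 + 0.786) = 1.5720/1.786 = 0.8802 → 0.88
T̂ = ρX + (1 − ρ)μ
  = 0.88 × 17.3 + 0.12 × 22.7
  = 15.224 + 2.724
  = 17.9480
  ≈ 17.948

17.948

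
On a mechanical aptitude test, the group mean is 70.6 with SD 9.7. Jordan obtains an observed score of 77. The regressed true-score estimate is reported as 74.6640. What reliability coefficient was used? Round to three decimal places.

T̂ = ρX + (1 − ρ)μ  ⇒  T̂ − μ = ρ(X − μ)
ρ = (T̂ − μ)/(X − μ) = (74.6640 − 70.6) / (77 − 70.6) = 4.0640 / 6.4 = 0.63500

0.635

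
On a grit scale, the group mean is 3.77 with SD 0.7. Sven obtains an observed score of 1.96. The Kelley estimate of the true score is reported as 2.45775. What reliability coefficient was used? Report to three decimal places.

T̂ = ρX + (1 − ρ)μ  ⇒  T̂ − μ = ρ(X − μ)
ρ = (T̂ − μ)/(X − μ) = (2.45775 − 3.77) / (1.96 − 3.77) = -1.31225 / -1.81 = 0.72500

0.725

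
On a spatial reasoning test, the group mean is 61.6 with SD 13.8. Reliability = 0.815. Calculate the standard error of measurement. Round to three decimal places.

SEM = SD · √(1 − ρ) = 13.8 × √0.185 = 13.8 × 0.4301 = 5.9356

5.936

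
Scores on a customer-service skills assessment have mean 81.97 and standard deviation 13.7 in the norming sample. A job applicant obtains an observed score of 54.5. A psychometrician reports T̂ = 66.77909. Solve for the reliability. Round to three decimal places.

0.553

T̂ = ρX + (1 − ρ)μ  ⇒  T̂ − μ = ρ(X − μ)
ρ = (T̂ − μ)/(X − μ) = (66.77909 − 81.97) / (54.5 − 81.97) = -15.19091 / -27.47 = 0.55300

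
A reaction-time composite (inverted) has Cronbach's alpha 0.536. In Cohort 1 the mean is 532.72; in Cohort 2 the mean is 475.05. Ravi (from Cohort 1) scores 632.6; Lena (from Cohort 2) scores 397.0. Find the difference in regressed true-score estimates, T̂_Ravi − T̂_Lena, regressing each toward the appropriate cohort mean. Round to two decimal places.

T̂_Ravi = 0.536(632.6) + 0.464(532.72) = 586.2557
T̂_Lena = 0.536(397.0) + 0.464(475.05) = 433.2152
Difference = 586.2557 − 433.2152 = 153.0405

153.04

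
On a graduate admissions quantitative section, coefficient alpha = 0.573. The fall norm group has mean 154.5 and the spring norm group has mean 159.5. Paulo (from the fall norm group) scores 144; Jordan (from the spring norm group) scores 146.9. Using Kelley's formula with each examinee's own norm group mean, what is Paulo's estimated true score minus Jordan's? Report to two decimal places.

-3.80

T̂_Paulo = 0.573(144) + 0.427(154.5) = 148.4835
T̂_Jordan = 0.573(146.9) + 0.427(159.5) = 152.2802
Difference = 148.4835 − 152.2802 = -3.7967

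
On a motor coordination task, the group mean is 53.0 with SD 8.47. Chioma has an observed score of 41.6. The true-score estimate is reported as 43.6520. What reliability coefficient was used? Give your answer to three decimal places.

0.820

T̂ = ρX + (1 − ρ)μ  ⇒  T̂ − μ = ρ(X − μ)
ρ = (T̂ − μ)/(X − μ) = (43.6520 − 53.0) / (41.6 − 53.0) = -9.3480 / -11.4 = 0.82000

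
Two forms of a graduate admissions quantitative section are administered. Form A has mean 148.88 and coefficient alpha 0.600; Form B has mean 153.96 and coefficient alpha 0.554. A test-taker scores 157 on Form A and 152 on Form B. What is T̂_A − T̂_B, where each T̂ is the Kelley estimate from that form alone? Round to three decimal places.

0.878

T̂_A = 0.600(157) + 0.400(148.88) = 153.75200
T̂_B = 0.554(152) + 0.446(153.96) = 152.87416
T̂_A − T̂_B = 0.87784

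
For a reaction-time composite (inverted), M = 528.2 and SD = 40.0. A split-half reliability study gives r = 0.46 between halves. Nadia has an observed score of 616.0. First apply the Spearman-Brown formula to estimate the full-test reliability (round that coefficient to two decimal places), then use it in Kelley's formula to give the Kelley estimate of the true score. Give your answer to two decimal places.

583.51

Spearman-Brown: ρ = 2r/(1 + r) = 2(0.46)/(1 + 0.46) = 0.920/1.46 = 0.6301 → 0.63
T̂ = 0.63(616.0) + 0.37(528.2) = 388.080 + 195.434 = 583.514 → 583.51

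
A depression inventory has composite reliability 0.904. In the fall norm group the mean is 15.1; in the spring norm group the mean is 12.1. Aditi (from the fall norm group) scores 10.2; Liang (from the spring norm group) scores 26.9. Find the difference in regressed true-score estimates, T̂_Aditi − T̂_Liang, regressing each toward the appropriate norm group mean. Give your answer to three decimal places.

T̂_Aditi = 0.904(10.2) + 0.096(15.1) = 10.67040
T̂_Liang = 0.904(26.9) + 0.096(12.1) = 25.47920
Difference = 10.67040 − 25.47920 = -14.80880

-14.809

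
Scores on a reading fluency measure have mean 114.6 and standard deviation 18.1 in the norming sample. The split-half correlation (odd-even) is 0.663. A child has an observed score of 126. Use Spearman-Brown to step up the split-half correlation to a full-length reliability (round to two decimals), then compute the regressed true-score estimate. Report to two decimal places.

Spearman-Brown: ρ = 2r/(1 + r) = 2(0.663)/(1 + 0.663) = 1.3260/1.663 = 0.7974 → 0.80
T̂ = ρX + (1 − ρ)μ
  = 0.80 × 126 + 0.20 × 114.6
  = 100.80 + 22.920
  = 123.720
  ≈ 123.72

123.72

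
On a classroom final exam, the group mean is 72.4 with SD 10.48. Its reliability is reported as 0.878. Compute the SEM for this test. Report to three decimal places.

SEM = SD · √(1 − ρ) = 10.48 × √0.122 = 10.48 × 0.3493 = 3.6605

3.661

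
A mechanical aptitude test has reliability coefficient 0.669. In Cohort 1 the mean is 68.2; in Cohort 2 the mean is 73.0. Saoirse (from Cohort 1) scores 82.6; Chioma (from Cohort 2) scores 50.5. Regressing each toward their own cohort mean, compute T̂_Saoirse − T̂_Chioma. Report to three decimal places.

19.886

T̂_Saoirse = 0.669(82.6) + 0.331(68.2) = 77.83360
T̂_Chioma = 0.669(50.5) + 0.331(73.0) = 57.94750
Difference = 77.83360 − 57.94750 = 19.88610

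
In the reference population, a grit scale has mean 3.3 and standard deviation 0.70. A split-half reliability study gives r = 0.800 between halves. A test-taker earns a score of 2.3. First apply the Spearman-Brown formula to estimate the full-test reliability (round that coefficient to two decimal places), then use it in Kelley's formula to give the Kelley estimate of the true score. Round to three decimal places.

2.410

Spearman-Brown: ρ = 2r/(1 + r) = 2(0.800)/(1 + 0.800) = 1.6000/1.800 = 0.8889 → 0.89
T̂ = 0.89(2.3) + 0.11(3.3) = 2.047 + 0.363 = 2.4100 → 2.410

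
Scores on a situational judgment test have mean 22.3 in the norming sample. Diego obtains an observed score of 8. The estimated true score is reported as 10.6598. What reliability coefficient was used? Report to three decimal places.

0.814

T̂ = ρX + (1 − ρ)μ  ⇒  T̂ − μ = ρ(X − μ)
ρ = (T̂ − μ)/(X − μ) = (10.6598 − 22.3) / (8 − 22.3) = -11.6402 / -14.3 = 0.81400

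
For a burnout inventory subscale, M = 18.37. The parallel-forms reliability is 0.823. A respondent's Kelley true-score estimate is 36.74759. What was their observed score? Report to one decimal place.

T̂ = ρX + (1 − ρ)μ  ⇒  X = (T̂ − (1 − ρ)μ) / ρ
X = (36.74759 − 0.177 × 18.37) / 0.823 = (36.74759 − 3.25149) / 0.823 = 33.49610 / 0.823 = 40.700

40.7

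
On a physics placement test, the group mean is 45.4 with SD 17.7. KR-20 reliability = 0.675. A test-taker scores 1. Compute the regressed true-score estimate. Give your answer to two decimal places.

Regress the observed score toward the mean by the unreliability: T̂ = 0.675·1 + 0.325·45.4 = 0.675 + 14.7550 = 15.430.

15.43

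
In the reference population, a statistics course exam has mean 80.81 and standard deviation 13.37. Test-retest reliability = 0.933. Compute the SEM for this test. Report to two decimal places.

SEM = SD · √(1 − ρ) = 13.37 × √0.067 = 13.37 × 0.2588 = 3.461

3.46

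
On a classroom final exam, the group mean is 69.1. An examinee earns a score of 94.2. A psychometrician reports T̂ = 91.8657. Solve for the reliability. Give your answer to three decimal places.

0.907

T̂ = ρX + (1 − ρ)μ  ⇒  T̂ − μ = ρ(X − μ)
ρ = (T̂ − μ)/(X − μ) = (91.8657 − 69.1) / (94.2 − 69.1) = 22.7657 / 25.1 = 0.90700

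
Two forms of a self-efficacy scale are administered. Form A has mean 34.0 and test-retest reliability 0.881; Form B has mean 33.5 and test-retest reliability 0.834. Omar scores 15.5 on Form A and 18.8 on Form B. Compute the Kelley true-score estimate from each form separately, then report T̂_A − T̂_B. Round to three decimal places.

-3.539

T̂_A = 0.881(15.5) + 0.119(34.0) = 17.70150
T̂_B = 0.834(18.8) + 0.166(33.5) = 21.24020
T̂_A − T̂_B = -3.53870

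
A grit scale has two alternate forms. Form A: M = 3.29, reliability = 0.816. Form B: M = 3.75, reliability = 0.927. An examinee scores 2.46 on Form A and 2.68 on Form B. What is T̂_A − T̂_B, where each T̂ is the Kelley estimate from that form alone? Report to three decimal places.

T̂_A = 0.816(2.46) + 0.184(3.29) = 2.61272
T̂_B = 0.927(2.68) + 0.073(3.75) = 2.75811
T̂_A − T̂_B = -0.14539

-0.145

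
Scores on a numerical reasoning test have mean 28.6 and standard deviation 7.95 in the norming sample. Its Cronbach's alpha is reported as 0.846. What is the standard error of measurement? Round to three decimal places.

SEM = SD · √(1 − ρ) = 7.95 × √0.154 = 7.95 × 0.3924 = 3.1198

3.120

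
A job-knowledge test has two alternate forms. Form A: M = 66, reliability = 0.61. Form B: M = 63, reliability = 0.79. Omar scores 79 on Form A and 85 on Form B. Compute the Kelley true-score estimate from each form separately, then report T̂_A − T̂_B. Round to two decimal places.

-6.45

T̂_A = 0.61(79) + 0.39(66) = 73.9300
T̂_B = 0.79(85) + 0.21(63) = 80.3800
T̂_A − T̂_B = -6.4500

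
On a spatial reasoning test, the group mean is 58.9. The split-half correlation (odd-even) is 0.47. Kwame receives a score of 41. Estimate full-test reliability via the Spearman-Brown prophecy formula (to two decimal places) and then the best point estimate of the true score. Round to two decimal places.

Spearman-Brown: ρ = 2r/(1 + r) = 2(0.47)/(1 + 0.47) = 0.940/1.47 = 0.6395 → 0.64
T̂ = 0.64(41) + 0.36(58.9) = 26.24 + 21.204 = 47.444 → 47.44

47.44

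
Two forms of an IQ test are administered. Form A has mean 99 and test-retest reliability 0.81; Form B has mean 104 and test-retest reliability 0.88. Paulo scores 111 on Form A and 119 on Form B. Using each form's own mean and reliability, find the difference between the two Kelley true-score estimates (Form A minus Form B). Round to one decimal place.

-8.5

T̂_A = 0.81(111) + 0.19(99) = 108.720
T̂_B = 0.88(119) + 0.12(104) = 117.200
T̂_A − T̂_B = -8.480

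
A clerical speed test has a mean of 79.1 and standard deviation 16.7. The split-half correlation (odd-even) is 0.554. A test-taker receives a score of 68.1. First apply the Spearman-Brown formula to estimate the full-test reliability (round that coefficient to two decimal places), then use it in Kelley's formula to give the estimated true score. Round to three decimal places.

Spearman-Brown: ρ = 2r/(1 + r) = 2(0.554)/(1 + 0.554) = 1.1080/1.554 = 0.7130 → 0.71
Kelley's formula gives T̂ = 0.71·68.1 + 0.29·79.1 = 48.351 + 22.939 = 71.2900.

71.290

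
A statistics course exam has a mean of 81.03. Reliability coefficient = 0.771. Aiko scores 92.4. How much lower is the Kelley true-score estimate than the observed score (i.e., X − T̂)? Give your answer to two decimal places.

Kelley's formula gives T̂ = 0.771·92.4 + 0.229·81.03 = 71.2404 + 18.55587 = 89.7963.
X − T̂ = 92.4 − 89.796 = 2.604 → 2.60

2.60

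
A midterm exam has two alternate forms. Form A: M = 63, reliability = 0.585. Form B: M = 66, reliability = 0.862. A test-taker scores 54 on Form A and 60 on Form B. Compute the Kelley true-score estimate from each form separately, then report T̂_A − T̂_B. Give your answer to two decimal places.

-3.09

T̂_A = 0.585(54) + 0.415(63) = 57.7350
T̂_B = 0.862(60) + 0.138(66) = 60.8280
T̂_A − T̂_B = -3.0930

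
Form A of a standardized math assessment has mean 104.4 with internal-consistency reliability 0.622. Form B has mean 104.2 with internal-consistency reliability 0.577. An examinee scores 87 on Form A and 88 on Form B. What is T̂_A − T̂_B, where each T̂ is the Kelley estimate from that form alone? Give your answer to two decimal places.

T̂_A = 0.622(87) + 0.378(104.4) = 93.5772
T̂_B = 0.577(88) + 0.423(104.2) = 94.8526
T̂_A − T̂_B = -1.2754

-1.28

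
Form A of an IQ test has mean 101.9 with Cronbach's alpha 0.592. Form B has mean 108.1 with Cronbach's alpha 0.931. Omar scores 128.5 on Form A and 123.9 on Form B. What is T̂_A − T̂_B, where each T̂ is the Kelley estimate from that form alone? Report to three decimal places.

-5.163

T̂_A = 0.592(128.5) + 0.408(101.9) = 117.64720
T̂_B = 0.931(123.9) + 0.069(108.1) = 122.80980
T̂_A − T̂_B = -5.16260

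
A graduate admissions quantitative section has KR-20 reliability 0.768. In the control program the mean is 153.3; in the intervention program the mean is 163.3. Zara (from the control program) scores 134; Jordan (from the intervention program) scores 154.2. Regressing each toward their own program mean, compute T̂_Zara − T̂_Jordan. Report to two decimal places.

-17.83

T̂_Zara = 0.768(134) + 0.232(153.3) = 138.4776
T̂_Jordan = 0.768(154.2) + 0.232(163.3) = 156.3112
Difference = 138.4776 − 156.3112 = -17.8336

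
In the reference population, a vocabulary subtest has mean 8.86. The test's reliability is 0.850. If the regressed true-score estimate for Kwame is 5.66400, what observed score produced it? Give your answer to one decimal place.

5.1

T̂ = ρX + (1 − ρ)μ  ⇒  X = (T̂ − (1 − ρ)μ) / ρ
X = (5.66400 − 0.150 × 8.86) / 0.850 = (5.66400 − 1.32900) / 0.850 = 4.33500 / 0.850 = 5.100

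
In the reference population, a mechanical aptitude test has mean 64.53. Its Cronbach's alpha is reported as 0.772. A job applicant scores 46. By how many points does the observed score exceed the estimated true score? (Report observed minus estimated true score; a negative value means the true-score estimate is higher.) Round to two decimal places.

T̂ = 0.772(46) + 0.228(64.53) = 35.512 + 14.71284 = 50.2248 → 50.225
X − T̂ = 46 − 50.225 = -4.225 → -4.22

-4.22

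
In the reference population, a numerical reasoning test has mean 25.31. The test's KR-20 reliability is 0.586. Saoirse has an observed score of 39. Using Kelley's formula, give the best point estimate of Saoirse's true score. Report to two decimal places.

Regress the observed score toward the mean by the unreliability: T̂ = 0.586·39 + 0.414·25.31 = 22.854 + 10.47834 = 33.332.

33.33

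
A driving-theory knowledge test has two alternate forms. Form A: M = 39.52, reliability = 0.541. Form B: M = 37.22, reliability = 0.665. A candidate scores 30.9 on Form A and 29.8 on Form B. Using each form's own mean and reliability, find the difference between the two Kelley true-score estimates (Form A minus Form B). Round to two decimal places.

2.57

T̂_A = 0.541(30.9) + 0.459(39.52) = 34.8566
T̂_B = 0.665(29.8) + 0.335(37.22) = 32.2857
T̂_A − T̂_B = 2.5709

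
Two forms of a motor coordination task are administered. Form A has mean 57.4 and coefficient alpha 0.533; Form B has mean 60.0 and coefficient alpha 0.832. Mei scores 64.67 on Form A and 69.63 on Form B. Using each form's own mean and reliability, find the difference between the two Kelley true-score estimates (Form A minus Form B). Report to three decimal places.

T̂_A = 0.533(64.67) + 0.467(57.4) = 61.27491
T̂_B = 0.832(69.63) + 0.168(60.0) = 68.01216
T̂_A − T̂_B = -6.73725

-6.737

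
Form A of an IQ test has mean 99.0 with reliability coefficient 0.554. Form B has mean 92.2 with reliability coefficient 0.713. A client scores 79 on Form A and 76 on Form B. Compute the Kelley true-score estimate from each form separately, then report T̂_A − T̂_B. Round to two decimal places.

7.27

T̂_A = 0.554(79) + 0.446(99.0) = 87.9200
T̂_B = 0.713(76) + 0.287(92.2) = 80.6494
T̂_A − T̂_B = 7.2706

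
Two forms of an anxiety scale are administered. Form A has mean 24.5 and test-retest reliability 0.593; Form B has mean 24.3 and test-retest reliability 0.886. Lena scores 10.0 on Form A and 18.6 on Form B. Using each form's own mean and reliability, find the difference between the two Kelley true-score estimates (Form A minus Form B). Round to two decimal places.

T̂_A = 0.593(10.0) + 0.407(24.5) = 15.9015
T̂_B = 0.886(18.6) + 0.114(24.3) = 19.2498
T̂_A − T̂_B = -3.3483

-3.35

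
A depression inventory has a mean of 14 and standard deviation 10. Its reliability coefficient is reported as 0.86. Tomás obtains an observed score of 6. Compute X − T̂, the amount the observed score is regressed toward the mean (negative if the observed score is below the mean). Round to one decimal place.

-1.1

T̂ = 0.86(6) + 0.14(14) = 5.16 + 1.96 = 7.120 → 7.12
X − T̂ = 6 − 7.12 = -1.12 → -1.1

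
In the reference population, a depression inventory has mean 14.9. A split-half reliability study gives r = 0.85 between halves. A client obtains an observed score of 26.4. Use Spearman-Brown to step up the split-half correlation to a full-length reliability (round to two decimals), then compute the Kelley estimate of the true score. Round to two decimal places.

25.48

Spearman-Brown: ρ = 2r/(1 + r) = 2(0.85)/(1 + 0.85) = 1.700/1.85 = 0.9189 → 0.92
T̂ = 0.92(26.4) + 0.08(14.9) = 24.288 + 1.192 = 25.480 → 25.48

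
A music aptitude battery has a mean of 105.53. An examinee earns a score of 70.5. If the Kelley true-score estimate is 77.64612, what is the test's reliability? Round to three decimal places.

0.796

T̂ = ρX + (1 − ρ)μ  ⇒  T̂ − μ = ρ(X − μ)
ρ = (T̂ − μ)/(X − μ) = (77.64612 − 105.53) / (70.5 − 105.53) = -27.88388 / -35.03 = 0.79600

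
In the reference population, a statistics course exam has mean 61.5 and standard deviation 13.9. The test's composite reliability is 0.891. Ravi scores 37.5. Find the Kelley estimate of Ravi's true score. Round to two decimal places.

40.12

T̂ = ρX + (1 − ρ)μ
  = 0.891 × 37.5 + 0.109 × 61.5
  = 33.4125 + 6.7035
  = 40.116
  ≈ 40.12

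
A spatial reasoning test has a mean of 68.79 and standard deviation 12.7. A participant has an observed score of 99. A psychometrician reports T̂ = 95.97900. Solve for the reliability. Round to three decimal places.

0.900

T̂ = ρX + (1 − ρ)μ  ⇒  T̂ − μ = ρ(X − μ)
ρ = (T̂ − μ)/(X − μ) = (95.97900 − 68.79) / (99 − 68.79) = 27.18900 / 30.21 = 0.90000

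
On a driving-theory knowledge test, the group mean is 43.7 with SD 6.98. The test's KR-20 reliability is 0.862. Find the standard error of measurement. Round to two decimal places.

SEM = SD · √(1 − ρ) = 6.98 × √0.138 = 6.98 × 0.3715 = 2.593

2.59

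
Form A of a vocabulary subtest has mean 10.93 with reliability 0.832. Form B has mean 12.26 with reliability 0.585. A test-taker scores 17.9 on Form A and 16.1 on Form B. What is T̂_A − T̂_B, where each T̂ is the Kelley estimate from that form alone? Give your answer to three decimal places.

T̂_A = 0.832(17.9) + 0.168(10.93) = 16.72904
T̂_B = 0.585(16.1) + 0.415(12.26) = 14.50640
T̂_A − T̂_B = 2.22264

2.223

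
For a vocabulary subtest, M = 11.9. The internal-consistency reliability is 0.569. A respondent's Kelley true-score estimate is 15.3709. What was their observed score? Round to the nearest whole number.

18

T̂ = ρX + (1 − ρ)μ  ⇒  X = (T̂ − (1 − ρ)μ) / ρ
X = (15.3709 − 0.431 × 11.9) / 0.569 = (15.3709 − 5.1289) / 0.569 = 10.2420 / 0.569 = 18.00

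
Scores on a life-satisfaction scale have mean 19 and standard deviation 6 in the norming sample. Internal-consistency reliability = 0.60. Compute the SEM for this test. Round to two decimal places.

SEM = SD · √(1 − ρ) = 6 × √0.40 = 6 × 0.6325 = 3.795

3.79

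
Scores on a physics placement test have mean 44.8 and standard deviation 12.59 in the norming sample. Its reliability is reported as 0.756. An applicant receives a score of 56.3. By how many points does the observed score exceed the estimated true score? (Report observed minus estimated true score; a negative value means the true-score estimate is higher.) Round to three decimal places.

Kelley's formula gives T̂ = 0.756·56.3 + 0.244·44.8 = 42.5628 + 10.9312 = 53.49400.
X − T̂ = 56.3 − 53.4940 = 2.8060 → 2.806

2.806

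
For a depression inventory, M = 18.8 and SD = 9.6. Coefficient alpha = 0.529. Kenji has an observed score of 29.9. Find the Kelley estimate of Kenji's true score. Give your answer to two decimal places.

24.67

T̂ = ρX + (1 − ρ)μ
  = 0.529 × 29.9 + 0.471 × 18.8
  = 15.8171 + 8.8548
  = 24.672
  ≈ 24.67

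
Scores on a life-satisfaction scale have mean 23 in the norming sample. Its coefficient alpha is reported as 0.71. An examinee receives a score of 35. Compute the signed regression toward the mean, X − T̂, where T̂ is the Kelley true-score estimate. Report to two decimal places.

3.48

T̂ = 0.71(35) + 0.29(23) = 24.85 + 6.67 = 31.5200 → 31.520
X − T̂ = 35 − 31.520 = 3.480 → 3.48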